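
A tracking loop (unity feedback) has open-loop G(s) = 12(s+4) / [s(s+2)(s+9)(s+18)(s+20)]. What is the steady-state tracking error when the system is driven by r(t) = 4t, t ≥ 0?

One free integrator in G(s): this is a type 1 system.
K_v = lim_{s→0} s·G(s) = 12·4 / (2·9·18·20) = 1/135.
e_ss = 4/K_v = 4/(1/135) = 540.

540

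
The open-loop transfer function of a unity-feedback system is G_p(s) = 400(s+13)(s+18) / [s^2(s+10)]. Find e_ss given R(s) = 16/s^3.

1/585

System type = 2 (two poles at s=0).
K_a = lim_{s→0} s^2·G_p(s) = 400·13·18 / (10) = 9360.
r(t) = 8t^2 gives R(s) = 16/s^3.
e_ss = 16/K_a = 16/9360 = 1/585.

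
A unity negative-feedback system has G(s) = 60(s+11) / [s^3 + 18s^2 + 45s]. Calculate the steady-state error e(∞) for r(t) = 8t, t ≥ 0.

The denominator has no term below 45s — 1 pole at s=0, type 1.
K_v = lim_{s→0} s·G(s) = 60·11 / 45 = 44/3.
e_ss = 8/K_v = 8/(44/3) = 6/11.

6/11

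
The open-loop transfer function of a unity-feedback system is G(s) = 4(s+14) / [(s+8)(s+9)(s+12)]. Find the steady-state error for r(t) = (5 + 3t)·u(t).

infinity

No free integrators in G(s): this is a type 0 system. By superposition:
  • 5: e_ss = 5/(1+K_p) with K_p=7/108 → 108/23.
  • 3t: a type-0 system cannot track it, e_ss → ∞.
The unbounded component dominates.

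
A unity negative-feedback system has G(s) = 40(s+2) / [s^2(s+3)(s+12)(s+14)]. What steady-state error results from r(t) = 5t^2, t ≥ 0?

G(s) has two factors of s in the denominator, so the system is type 2.
K_a = lim_{s→0} s^2·G(s) = 40·2 / (3·12·14) = 10/63.
r(t) = 5t^2 gives R(s) = 10/s^3.
e_ss = 10/K_a = 10/(10/63) = 63.

63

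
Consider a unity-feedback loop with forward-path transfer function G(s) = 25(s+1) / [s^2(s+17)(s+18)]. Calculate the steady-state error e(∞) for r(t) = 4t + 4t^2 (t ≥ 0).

G(s) has two factors of s in the denominator, so the system is type 2. Taking each input component in turn:
  • 4t: tracked with zero error.
  • 4t^2: e_ss = 8/K_a with K_a=25/306 → 97.92.
Total e_ss = 97.92.

97.92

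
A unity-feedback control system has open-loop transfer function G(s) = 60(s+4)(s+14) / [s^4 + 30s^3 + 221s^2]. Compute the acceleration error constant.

3360/221

Lowest-order denominator term is 221s^2, so the open loop has 2 poles at the origin → type 2 system.
K_a = lim_{s→0} s^2·G(s) = 60·4·14 / 221 = 3360/221.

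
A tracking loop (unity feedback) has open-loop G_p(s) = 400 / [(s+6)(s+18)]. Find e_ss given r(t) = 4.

108/127

G_p(s) has no factors of s in the denominator, so the system is type 0.
K_p = lim_{s→0} G_p(s) = 400 / (6·18) = 100/27.
e_ss = 4/(1 + K_p) = 4/(127/27) = 108/127.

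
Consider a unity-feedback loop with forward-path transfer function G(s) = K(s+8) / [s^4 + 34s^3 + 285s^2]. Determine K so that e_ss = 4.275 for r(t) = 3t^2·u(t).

50

Lowest-order denominator term is 285s^2, so the open loop has 2 poles at the origin → type 2 system.
K_a = lim_{s→0} s^2·G(s) = K·8 / 285 = (8/285)·K.
e_ss = 6/K_a = 4.275 ⇒ K_a = 80/57 ⇒ K = (80/57)/(8/285) = 50.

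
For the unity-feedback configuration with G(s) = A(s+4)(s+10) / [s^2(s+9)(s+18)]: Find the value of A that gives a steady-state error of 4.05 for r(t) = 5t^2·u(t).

10

The open loop has two poles at the origin → type 2 system.
K_a = lim_{s→0} s^2·G(s) = A·4·10 / (9·18) = (20/81)·A.
e_ss = 10/K_a = 4.05 ⇒ K_a = 200/81 ⇒ A = (200/81)/(20/81) = 10.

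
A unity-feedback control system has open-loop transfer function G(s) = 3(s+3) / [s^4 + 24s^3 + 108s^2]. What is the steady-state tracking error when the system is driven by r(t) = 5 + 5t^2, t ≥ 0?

The denominator has no term below 108s^2 — 2 poles at s=0, type 2. Treating each term separately:
  • 5: tracked with zero error.
  • 5t^2: e_ss = 10/K_a with K_a=1/12 → 120.
Total e_ss = 120.

120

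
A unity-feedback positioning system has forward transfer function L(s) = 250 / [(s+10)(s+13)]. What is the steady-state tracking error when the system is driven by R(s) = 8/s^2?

infinity

No free integrators in L(s): this is a type 0 system.
K_v = lim_{s→0} s·L(s) = 0; the steady-state error to this ramp input grows without bound.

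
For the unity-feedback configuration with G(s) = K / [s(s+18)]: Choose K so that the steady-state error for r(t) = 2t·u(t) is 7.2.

5

System type = 1 (one pole at s=0).
K_v = lim_{s→0} s·G(s) = K / (18) = (1/18)·K.
e_ss = 2/K_v = 7.2 ⇒ K_v = 5/18 ⇒ K = (5/18)/(1/18) = 5.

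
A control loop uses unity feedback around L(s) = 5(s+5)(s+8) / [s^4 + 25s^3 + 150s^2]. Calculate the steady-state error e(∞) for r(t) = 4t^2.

6

Factoring s^2 from the denominator leaves a polynomial with constant term 150, so the system is type 2.
K_a = lim_{s→0} s^2·L(s) = 5·5·8 / 150 = 4/3.
r(t) = 4t^2 gives R(s) = 8/s^3.
e_ss = 8/K_a = 8/(4/3) = 6.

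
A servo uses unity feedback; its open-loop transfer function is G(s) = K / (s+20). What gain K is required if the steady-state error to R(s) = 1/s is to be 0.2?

80

No free integrators in G(s): this is a type 0 system.
K_p = lim_{s→0} G(s) = K / (20) = 0.05·K.
e_ss = 1/(1 + K_p) = 0.2 ⇒ 1 + 0.05·K = 5 ⇒ K = 80.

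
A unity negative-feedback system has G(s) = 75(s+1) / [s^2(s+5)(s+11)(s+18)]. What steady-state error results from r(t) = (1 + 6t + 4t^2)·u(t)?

G(s) has two factors of s in the denominator, so the system is type 2. Taking each input component in turn:
  • 1: tracked with zero error.
  • 6t: tracked with zero error.
  • 4t^2: e_ss = 8/K_a with K_a=5/66 → 105.6.
Total e_ss = 105.6.

105.6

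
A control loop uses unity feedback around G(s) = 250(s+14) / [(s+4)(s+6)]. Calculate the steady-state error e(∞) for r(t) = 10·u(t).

60/881

The open loop has no poles at the origin → type 0 system.
K_p = lim_{s→0} G(s) = 250·14 / (4·6) = 875/6.
e_ss = 10/(1 + K_p) = 10/(881/6) = 60/881.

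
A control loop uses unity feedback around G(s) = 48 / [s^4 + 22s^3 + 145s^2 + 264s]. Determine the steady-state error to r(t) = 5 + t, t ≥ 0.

5.5

Factoring s from the denominator leaves a polynomial with constant term 264, so the system is type 1. By superposition:
  • 5: tracked with zero error.
  • t: e_ss = 1/K_v with K_v=2/11 → 5.5.
Total e_ss = 5.5.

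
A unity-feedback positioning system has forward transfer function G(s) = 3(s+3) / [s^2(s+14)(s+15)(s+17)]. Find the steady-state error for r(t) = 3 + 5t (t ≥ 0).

0

The open loop has two poles at the origin → type 2 system. Taking each input component in turn:
  • 3: tracked with zero error.
  • 5t: tracked with zero error.
Total e_ss = 0.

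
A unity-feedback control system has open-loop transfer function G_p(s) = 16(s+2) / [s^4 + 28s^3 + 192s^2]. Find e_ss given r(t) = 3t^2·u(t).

Factoring s^2 from the denominator leaves a polynomial with constant term 192, so the system is type 2.
K_a = lim_{s→0} s^2·G_p(s) = 16·2 / 192 = 1/6.
r(t) = 3t^2 gives R(s) = 6/s^3.
e_ss = 6/K_a = 6/(1/6) = 36.

36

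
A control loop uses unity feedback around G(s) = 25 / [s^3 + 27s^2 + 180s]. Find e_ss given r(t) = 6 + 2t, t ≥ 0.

Factoring s from the denominator leaves a polynomial with constant term 180, so the system is type 1. Taking each input component in turn:
  • 6: tracked with zero error.
  • 2t: e_ss = 2/K_v with K_v=5/36 → 14.4.
Total e_ss = 14.4.

14.4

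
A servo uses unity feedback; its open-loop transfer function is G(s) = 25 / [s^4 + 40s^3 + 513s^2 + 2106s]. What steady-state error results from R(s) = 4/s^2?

336.96

Factoring s from the denominator leaves a polynomial with constant term 2106, so the system is type 1.
K_v = lim_{s→0} s·G(s) = 25 / 2106 = 25/2106.
e_ss = 4/K_v = 4/(25/2106) = 336.96.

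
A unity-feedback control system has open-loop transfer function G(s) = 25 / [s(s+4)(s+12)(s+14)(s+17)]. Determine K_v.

One free integrator in G(s): this is a type 1 system.
K_v = lim_{s→0} s·G(s) = 25 / (4·12·14·17) = 25/11424.

25/11424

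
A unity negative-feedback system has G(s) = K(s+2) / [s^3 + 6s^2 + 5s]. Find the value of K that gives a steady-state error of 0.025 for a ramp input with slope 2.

Lowest-order denominator term is 5s, so the open loop has 1 pole at the origin → type 1 system.
K_v = lim_{s→0} s·G(s) = K·2 / 5 = 0.4·K.
e_ss = 2/K_v = 0.025 ⇒ K_v = 80 ⇒ K = 80/0.4 = 200.

200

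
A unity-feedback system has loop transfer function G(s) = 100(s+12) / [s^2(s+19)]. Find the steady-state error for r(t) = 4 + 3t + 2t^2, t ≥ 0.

19/300

The open loop has two poles at the origin → type 2 system. By superposition:
  • 4: tracked with zero error.
  • 3t: tracked with zero error.
  • 2t^2: e_ss = 4/K_a with K_a=1200/19 → 19/300.
Total e_ss = 19/300.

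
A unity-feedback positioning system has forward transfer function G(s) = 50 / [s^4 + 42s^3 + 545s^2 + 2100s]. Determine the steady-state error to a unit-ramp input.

Factoring s from the denominator leaves a polynomial with constant term 2100, so the system is type 1.
K_v = lim_{s→0} s·G(s) = 50 / 2100 = 1/42.
e_ss = 1/K_v = 1/(1/42) = 42.

42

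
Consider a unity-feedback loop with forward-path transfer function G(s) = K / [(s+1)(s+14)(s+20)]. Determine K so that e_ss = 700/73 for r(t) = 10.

The open loop has no poles at the origin → type 0 system.
K_p = lim_{s→0} G(s) = K / (1·14·20) = (1/280)·K.
e_ss = 10/(1 + K_p) = 700/73 ⇒ 1 + (1/280)·K = 73/70 ⇒ K = 12.

12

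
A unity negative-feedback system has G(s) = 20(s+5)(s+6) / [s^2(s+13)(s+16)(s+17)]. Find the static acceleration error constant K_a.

75/442

Two free integrators in G(s): this is a type 2 system.
K_a = lim_{s→0} s^2·G(s) = 20·5·6 / (13·16·17) = 75/442.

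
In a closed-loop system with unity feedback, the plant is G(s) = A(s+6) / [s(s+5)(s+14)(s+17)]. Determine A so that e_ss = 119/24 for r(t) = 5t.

200

One free integrator in G(s): this is a type 1 system.
K_v = lim_{s→0} s·G(s) = A·6 / (5·14·17) = (3/595)·A.
e_ss = 5/K_v = 119/24 ⇒ K_v = 120/119 ⇒ A = (120/119)/(3/595) = 200.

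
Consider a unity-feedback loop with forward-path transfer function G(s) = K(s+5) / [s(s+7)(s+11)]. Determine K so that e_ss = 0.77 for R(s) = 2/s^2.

The open loop has one pole at the origin → type 1 system.
K_v = lim_{s→0} s·G(s) = K·5 / (7·11) = (5/77)·K.
e_ss = 2/K_v = 0.77 ⇒ K_v = 200/77 ⇒ K = (200/77)/(5/77) = 40.

40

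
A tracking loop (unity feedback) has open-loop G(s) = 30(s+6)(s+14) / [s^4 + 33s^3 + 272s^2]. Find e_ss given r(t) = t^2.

68/315

Factoring s^2 from the denominator leaves a polynomial with constant term 272, so the system is type 2.
K_a = lim_{s→0} s^2·G(s) = 30·6·14 / 272 = 315/34.
r(t) = t^2 gives R(s) = 2/s^3.
e_ss = 2/K_a = 2/(315/34) = 68/315.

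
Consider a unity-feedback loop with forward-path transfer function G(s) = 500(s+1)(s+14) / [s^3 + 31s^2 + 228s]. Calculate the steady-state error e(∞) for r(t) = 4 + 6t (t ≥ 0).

Factoring s from the denominator leaves a polynomial with constant term 228, so the system is type 1. Treating each term separately:
  • 4: tracked with zero error.
  • 6t: e_ss = 6/K_v with K_v=1750/57 → 171/875.
Total e_ss = 171/875.

171/875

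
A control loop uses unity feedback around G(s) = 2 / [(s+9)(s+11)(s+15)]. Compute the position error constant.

2/1485

System type = 0 (no poles at s=0).
K_p = lim_{s→0} G(s) = 2 / (9·11·15) = 2/1485.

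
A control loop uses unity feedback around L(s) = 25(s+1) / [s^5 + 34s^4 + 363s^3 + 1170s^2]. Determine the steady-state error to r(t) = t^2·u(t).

93.6

Factoring s^2 from the denominator leaves a polynomial with constant term 1170, so the system is type 2.
K_a = lim_{s→0} s^2·L(s) = 25·1 / 1170 = 5/234.
r(t) = t^2 gives R(s) = 2/s^3.
e_ss = 2/K_a = 2/(5/234) = 93.6.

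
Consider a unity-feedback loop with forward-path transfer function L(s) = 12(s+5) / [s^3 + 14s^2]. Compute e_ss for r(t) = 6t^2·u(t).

2.8

The denominator has no term below 14s^2 — 2 poles at s=0, type 2.
K_a = lim_{s→0} s^2·L(s) = 12·5 / 14 = 30/7.
r(t) = 6t^2 gives R(s) = 12/s^3.
e_ss = 12/K_a = 12/(30/7) = 2.8.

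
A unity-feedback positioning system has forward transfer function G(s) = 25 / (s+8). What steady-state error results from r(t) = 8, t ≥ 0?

No free integrators in G(s): this is a type 0 system.
K_p = lim_{s→0} G(s) = 25 / (8) = 3.125.
e_ss = 8/(1 + K_p) = 8/4.125 = 64/33.

64/33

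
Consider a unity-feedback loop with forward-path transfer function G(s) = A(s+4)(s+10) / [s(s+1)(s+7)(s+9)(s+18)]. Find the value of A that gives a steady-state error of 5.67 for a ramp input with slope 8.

40

The open loop has one pole at the origin → type 1 system.
K_v = lim_{s→0} s·G(s) = A·4·10 / (1·7·9·18) = (20/567)·A.
e_ss = 8/K_v = 5.67 ⇒ K_v = 800/567 ⇒ A = (800/567)/(20/567) = 40.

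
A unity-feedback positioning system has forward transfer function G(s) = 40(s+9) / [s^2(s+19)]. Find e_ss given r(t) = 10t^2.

System type = 2 (two poles at s=0).
K_a = lim_{s→0} s^2·G(s) = 40·9 / (19) = 360/19.
r(t) = 10t^2 gives R(s) = 20/s^3.
e_ss = 20/K_a = 20/(360/19) = 19/18.

19/18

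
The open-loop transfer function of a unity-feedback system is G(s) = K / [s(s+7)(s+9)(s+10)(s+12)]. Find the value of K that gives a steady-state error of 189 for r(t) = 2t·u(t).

One free integrator in G(s): this is a type 1 system.
K_v = lim_{s→0} s·G(s) = K / (7·9·10·12) = (1/7560)·K.
e_ss = 2/K_v = 189 ⇒ K_v = 2/189 ⇒ K = (2/189)/(1/7560) = 80.

80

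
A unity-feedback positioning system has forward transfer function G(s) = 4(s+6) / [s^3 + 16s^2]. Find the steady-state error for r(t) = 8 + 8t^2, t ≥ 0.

The denominator has no term below 16s^2 — 2 poles at s=0, type 2. Taking each input component in turn:
  • 8: tracked with zero error.
  • 8t^2: e_ss = 16/K_a with K_a=1.5 → 32/3.
Total e_ss = 32/3.

32/3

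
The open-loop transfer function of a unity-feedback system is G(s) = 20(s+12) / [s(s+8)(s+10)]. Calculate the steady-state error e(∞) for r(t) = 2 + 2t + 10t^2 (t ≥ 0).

infinity

One free integrator in G(s): this is a type 1 system. By superposition:
  • 2: tracked with zero error.
  • 2t: e_ss = 2/K_v with K_v=3 → 2/3.
  • 10t^2: a type-1 system cannot track it, e_ss → ∞.
The unbounded component dominates.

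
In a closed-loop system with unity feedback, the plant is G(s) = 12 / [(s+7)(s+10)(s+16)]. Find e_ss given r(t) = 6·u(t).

G(s) has no factors of s in the denominator, so the system is type 0.
K_p = lim_{s→0} G(s) = 12 / (7·10·16) = 3/280.
e_ss = 6/(1 + K_p) = 6/(283/280) = 1680/283.

1680/283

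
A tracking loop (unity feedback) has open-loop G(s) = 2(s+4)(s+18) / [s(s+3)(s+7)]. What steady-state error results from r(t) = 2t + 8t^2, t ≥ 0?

infinity

G(s) has one factor of s in the denominator, so the system is type 1. Taking each input component in turn:
  • 2t: e_ss = 2/K_v with K_v=48/7 → 7/24.
  • 8t^2: a type-1 system cannot track it, e_ss → ∞.
The unbounded component dominates.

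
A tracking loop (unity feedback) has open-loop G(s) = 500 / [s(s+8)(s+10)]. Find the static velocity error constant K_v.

System type = 1 (one pole at s=0).
K_v = lim_{s→0} s·G(s) = 500 / (8·10) = 6.25.

6.25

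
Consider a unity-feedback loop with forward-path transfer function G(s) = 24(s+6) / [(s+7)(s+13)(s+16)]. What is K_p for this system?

System type = 0 (no poles at s=0).
K_p = lim_{s→0} G(s) = 24·6 / (7·13·16) = 9/91.

9/91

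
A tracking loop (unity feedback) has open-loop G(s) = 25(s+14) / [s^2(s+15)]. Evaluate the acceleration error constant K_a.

The open loop has two poles at the origin → type 2 system.
K_a = lim_{s→0} s^2·G(s) = 25·14 / (15) = 70/3.

70/3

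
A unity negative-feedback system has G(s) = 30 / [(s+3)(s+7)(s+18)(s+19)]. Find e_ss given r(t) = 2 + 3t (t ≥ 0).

The open loop has no poles at the origin → type 0 system. By superposition:
  • 2: e_ss = 2/(1+K_p) with K_p=5/1197 → 1197/601.
  • 3t: a type-0 system cannot track it, e_ss → ∞.
The unbounded component dominates.

infinity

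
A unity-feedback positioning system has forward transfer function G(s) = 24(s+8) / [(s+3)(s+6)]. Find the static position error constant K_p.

G(s) has no factors of s in the denominator, so the system is type 0.
K_p = lim_{s→0} G(s) = 24·8 / (3·6) = 32/3.

32/3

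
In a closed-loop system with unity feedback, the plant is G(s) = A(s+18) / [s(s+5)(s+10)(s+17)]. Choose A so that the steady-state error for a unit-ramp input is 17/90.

The open loop has one pole at the origin → type 1 system.
K_v = lim_{s→0} s·G(s) = A·18 / (5·10·17) = (9/425)·A.
e_ss = 1/K_v = 17/90 ⇒ K_v = 90/17 ⇒ A = (90/17)/(9/425) = 250.

250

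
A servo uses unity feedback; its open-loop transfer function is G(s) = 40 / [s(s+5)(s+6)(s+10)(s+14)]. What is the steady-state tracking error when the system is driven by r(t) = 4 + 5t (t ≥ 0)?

525

One free integrator in G(s): this is a type 1 system. By superposition:
  • 4: tracked with zero error.
  • 5t: e_ss = 5/K_v with K_v=1/105 → 525.
Total e_ss = 525.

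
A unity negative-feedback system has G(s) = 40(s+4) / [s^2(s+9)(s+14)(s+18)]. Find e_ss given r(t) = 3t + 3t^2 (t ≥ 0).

Two free integrators in G(s): this is a type 2 system. Taking each input component in turn:
  • 3t: tracked with zero error.
  • 3t^2: e_ss = 6/K_a with K_a=40/567 → 85.05.
Total e_ss = 85.05.

85.05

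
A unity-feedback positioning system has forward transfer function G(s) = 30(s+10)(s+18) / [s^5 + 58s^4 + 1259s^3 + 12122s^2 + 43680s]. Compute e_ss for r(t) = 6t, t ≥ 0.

728/15

The denominator has no term below 43680s — 1 pole at s=0, type 1.
K_v = lim_{s→0} s·G(s) = 30·10·18 / 43680 = 45/364.
e_ss = 6/K_v = 6/(45/364) = 728/15.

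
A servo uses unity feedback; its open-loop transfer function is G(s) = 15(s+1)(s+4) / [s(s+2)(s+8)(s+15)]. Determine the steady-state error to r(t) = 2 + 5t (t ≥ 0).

One free integrator in G(s): this is a type 1 system. Treating each term separately:
  • 2: tracked with zero error.
  • 5t: e_ss = 5/K_v with K_v=0.25 → 20.
Total e_ss = 20.

20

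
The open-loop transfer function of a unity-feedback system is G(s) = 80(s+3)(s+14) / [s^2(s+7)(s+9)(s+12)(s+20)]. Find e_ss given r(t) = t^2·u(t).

9

Two free integrators in G(s): this is a type 2 system.
K_a = lim_{s→0} s^2·G(s) = 80·3·14 / (7·9·12·20) = 2/9.
r(t) = t^2 gives R(s) = 2/s^3.
e_ss = 2/K_a = 2/(2/9) = 9.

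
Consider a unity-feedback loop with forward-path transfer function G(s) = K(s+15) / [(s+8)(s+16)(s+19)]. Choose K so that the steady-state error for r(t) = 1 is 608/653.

12

No free integrators in G(s): this is a type 0 system.
K_p = lim_{s→0} G(s) = K·15 / (8·16·19) = (15/2432)·K.
e_ss = 1/(1 + K_p) = 608/653 ⇒ 1 + (15/2432)·K = 653/608 ⇒ K = 12.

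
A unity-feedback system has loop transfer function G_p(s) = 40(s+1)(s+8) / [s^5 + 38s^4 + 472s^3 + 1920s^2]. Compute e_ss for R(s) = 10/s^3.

60

Lowest-order denominator term is 1920s^2, so the open loop has 2 poles at the origin → type 2 system.
K_a = lim_{s→0} s^2·G_p(s) = 40·1·8 / 1920 = 1/6.
r(t) = 5t^2 gives R(s) = 10/s^3.
e_ss = 10/K_a = 10/(1/6) = 60.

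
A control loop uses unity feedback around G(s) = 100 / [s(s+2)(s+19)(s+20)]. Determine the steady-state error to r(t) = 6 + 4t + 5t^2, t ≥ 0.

infinity

G(s) has one factor of s in the denominator, so the system is type 1. Treating each term separately:
  • 6: tracked with zero error.
  • 4t: e_ss = 4/K_v with K_v=5/38 → 30.4.
  • 5t^2: a type-1 system cannot track it, e_ss → ∞.
The unbounded component dominates.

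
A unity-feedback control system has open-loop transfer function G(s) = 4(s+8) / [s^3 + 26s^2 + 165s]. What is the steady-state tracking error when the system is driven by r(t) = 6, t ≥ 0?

0

Factoring s from the denominator leaves a polynomial with constant term 165, so the system is type 1.
A type-1 system has K_p = ∞, so it tracks a step input with zero steady-state error.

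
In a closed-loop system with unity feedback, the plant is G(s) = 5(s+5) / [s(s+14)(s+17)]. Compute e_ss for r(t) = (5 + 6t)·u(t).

57.12

One free integrator in G(s): this is a type 1 system. Taking each input component in turn:
  • 5: tracked with zero error.
  • 6t: e_ss = 6/K_v with K_v=25/238 → 57.12.
Total e_ss = 57.12.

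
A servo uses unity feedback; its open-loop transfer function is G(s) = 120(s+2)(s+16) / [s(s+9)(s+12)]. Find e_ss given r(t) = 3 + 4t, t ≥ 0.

0.1125

The open loop has one pole at the origin → type 1 system. By superposition:
  • 3: tracked with zero error.
  • 4t: e_ss = 4/K_v with K_v=320/9 → 0.1125.
Total e_ss = 0.1125.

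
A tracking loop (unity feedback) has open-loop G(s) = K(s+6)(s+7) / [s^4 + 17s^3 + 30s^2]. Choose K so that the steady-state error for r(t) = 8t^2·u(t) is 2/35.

The denominator has no term below 30s^2 — 2 poles at s=0, type 2.
K_a = lim_{s→0} s^2·G(s) = K·6·7 / 30 = 1.4·K.
e_ss = 16/K_a = 2/35 ⇒ K_a = 280 ⇒ K = 280/1.4 = 200.

200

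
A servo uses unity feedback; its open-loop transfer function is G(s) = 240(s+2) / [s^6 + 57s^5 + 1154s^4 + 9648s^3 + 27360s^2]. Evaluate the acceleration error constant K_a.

The denominator has no term below 27360s^2 — 2 poles at s=0, type 2.
K_a = lim_{s→0} s^2·G(s) = 240·2 / 27360 = 1/57.

1/57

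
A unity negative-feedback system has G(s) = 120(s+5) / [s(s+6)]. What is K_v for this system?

One free integrator in G(s): this is a type 1 system.
K_v = lim_{s→0} s·G(s) = 120·5 / (6) = 100.

100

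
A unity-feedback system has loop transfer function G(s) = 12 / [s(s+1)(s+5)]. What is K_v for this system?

The open loop has one pole at the origin → type 1 system.
K_v = lim_{s→0} s·G(s) = 12 / (1·5) = 2.4.

2.4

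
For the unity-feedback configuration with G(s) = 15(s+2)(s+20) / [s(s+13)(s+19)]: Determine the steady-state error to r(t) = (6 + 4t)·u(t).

System type = 1 (one pole at s=0). Taking each input component in turn:
  • 6: tracked with zero error.
  • 4t: e_ss = 4/K_v with K_v=600/247 → 247/150.
Total e_ss = 247/150.

247/150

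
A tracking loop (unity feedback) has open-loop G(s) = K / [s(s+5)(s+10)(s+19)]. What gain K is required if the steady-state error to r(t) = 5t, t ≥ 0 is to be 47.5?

100

System type = 1 (one pole at s=0).
K_v = lim_{s→0} s·G(s) = K / (5·10·19) = (1/950)·K.
e_ss = 5/K_v = 47.5 ⇒ K_v = 2/19 ⇒ K = (2/19)/(1/950) = 100.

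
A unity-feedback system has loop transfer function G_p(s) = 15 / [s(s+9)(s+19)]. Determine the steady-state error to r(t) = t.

G_p(s) has one factor of s in the denominator, so the system is type 1.
K_v = lim_{s→0} s·G_p(s) = 15 / (9·19) = 5/57.
e_ss = 1/K_v = 1/(5/57) = 11.4.

11.4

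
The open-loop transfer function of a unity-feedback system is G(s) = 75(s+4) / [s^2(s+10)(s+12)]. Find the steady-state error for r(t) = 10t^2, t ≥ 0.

8

Two free integrators in G(s): this is a type 2 system.
K_a = lim_{s→0} s^2·G(s) = 75·4 / (10·12) = 2.5.
r(t) = 10t^2 gives R(s) = 20/s^3.
e_ss = 20/K_a = 20/2.5 = 8.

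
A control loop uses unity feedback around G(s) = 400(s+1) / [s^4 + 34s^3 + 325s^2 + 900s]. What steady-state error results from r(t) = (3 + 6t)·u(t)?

Factoring s from the denominator leaves a polynomial with constant term 900, so the system is type 1. By superposition:
  • 3: tracked with zero error.
  • 6t: e_ss = 6/K_v with K_v=4/9 → 13.5.
Total e_ss = 13.5.

13.5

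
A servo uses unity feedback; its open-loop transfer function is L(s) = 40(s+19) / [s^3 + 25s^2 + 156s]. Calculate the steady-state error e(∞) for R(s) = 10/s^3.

infinity

Factoring s from the denominator leaves a polynomial with constant term 156, so the system is type 1.
K_a = lim_{s→0} s^2·L(s) = 0; the steady-state error to this parabolic input grows without bound.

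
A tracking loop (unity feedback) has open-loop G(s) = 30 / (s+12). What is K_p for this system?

2.5

G(s) has no factors of s in the denominator, so the system is type 0.
K_p = lim_{s→0} G(s) = 30 / (12) = 2.5.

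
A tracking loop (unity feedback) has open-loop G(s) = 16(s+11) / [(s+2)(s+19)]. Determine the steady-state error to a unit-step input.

19/107

The open loop has no poles at the origin → type 0 system.
K_p = lim_{s→0} G(s) = 16·11 / (2·19) = 88/19.
e_ss = 1/(1 + K_p) = 1/(107/19) = 19/107.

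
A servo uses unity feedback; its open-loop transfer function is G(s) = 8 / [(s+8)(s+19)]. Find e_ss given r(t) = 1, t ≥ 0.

0.95

G(s) has no factors of s in the denominator, so the system is type 0.
K_p = lim_{s→0} G(s) = 8 / (8·19) = 1/19.
e_ss = 1/(1 + K_p) = 1/(20/19) = 0.95.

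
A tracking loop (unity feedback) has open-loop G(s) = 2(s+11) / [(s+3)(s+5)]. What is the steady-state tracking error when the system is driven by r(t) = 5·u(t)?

75/37

The open loop has no poles at the origin → type 0 system.
K_p = lim_{s→0} G(s) = 2·11 / (3·5) = 22/15.
e_ss = 5/(1 + K_p) = 5/(37/15) = 75/37.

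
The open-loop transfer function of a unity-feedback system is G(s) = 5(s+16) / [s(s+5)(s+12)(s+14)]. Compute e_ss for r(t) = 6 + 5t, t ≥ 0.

52.5

One free integrator in G(s): this is a type 1 system. By superposition:
  • 6: tracked with zero error.
  • 5t: e_ss = 5/K_v with K_v=2/21 → 52.5.
Total e_ss = 52.5.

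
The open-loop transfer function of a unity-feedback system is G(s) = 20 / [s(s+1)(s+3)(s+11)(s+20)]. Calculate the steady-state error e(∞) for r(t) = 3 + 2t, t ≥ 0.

66

One free integrator in G(s): this is a type 1 system. Treating each term separately:
  • 3: tracked with zero error.
  • 2t: e_ss = 2/K_v with K_v=1/33 → 66.
Total e_ss = 66.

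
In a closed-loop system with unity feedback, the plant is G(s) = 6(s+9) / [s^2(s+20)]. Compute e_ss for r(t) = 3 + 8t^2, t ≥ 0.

Two free integrators in G(s): this is a type 2 system. Treating each term separately:
  • 3: tracked with zero error.
  • 8t^2: e_ss = 16/K_a with K_a=2.7 → 160/27.
Total e_ss = 160/27.

160/27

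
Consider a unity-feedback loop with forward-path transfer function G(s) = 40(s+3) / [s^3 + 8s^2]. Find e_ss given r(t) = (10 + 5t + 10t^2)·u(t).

4/3

Factoring s^2 from the denominator leaves a polynomial with constant term 8, so the system is type 2. By superposition:
  • 10: tracked with zero error.
  • 5t: tracked with zero error.
  • 10t^2: e_ss = 20/K_a with K_a=15 → 4/3.
Total e_ss = 4/3.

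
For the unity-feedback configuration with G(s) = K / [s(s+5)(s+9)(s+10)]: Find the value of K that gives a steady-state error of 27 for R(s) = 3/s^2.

G(s) has one factor of s in the denominator, so the system is type 1.
K_v = lim_{s→0} s·G(s) = K / (5·9·10) = (1/450)·K.
e_ss = 3/K_v = 27 ⇒ K_v = 1/9 ⇒ K = (1/9)/(1/450) = 50.

50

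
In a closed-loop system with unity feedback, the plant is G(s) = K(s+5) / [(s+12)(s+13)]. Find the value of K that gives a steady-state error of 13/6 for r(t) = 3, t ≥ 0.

The open loop has no poles at the origin → type 0 system.
K_p = lim_{s→0} G(s) = K·5 / (12·13) = (5/156)·K.
e_ss = 3/(1 + K_p) = 13/6 ⇒ 1 + (5/156)·K = 18/13 ⇒ K = 12.

12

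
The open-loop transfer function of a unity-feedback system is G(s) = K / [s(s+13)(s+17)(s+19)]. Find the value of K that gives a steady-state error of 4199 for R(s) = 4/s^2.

G(s) has one factor of s in the denominator, so the system is type 1.
K_v = lim_{s→0} s·G(s) = K / (13·17·19) = (1/4199)·K.
e_ss = 4/K_v = 4199 ⇒ K_v = 4/4199 ⇒ K = (4/4199)/(1/4199) = 4.

4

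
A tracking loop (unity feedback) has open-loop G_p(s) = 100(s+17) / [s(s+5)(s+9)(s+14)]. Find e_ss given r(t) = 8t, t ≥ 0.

252/85

One free integrator in G_p(s): this is a type 1 system.
K_v = lim_{s→0} s·G_p(s) = 100·17 / (5·9·14) = 170/63.
e_ss = 8/K_v = 8/(170/63) = 252/85.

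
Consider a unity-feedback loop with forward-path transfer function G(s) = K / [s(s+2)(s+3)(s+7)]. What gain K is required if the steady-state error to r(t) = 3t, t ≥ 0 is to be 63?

System type = 1 (one pole at s=0).
K_v = lim_{s→0} s·G(s) = K / (2·3·7) = (1/42)·K.
e_ss = 3/K_v = 63 ⇒ K_v = 1/21 ⇒ K = (1/21)/(1/42) = 2.

2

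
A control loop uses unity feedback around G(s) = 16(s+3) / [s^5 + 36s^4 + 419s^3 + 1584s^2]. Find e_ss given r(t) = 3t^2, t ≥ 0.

Factoring s^2 from the denominator leaves a polynomial with constant term 1584, so the system is type 2.
K_a = lim_{s→0} s^2·G(s) = 16·3 / 1584 = 1/33.
r(t) = 3t^2 gives R(s) = 6/s^3.
e_ss = 6/K_a = 6/(1/33) = 198.

198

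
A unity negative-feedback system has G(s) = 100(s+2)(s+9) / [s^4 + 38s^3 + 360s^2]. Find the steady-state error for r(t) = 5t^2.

The denominator has no term below 360s^2 — 2 poles at s=0, type 2.
K_a = lim_{s→0} s^2·G(s) = 100·2·9 / 360 = 5.
r(t) = 5t^2 gives R(s) = 10/s^3.
e_ss = 10/K_a = 10/5 = 2.

2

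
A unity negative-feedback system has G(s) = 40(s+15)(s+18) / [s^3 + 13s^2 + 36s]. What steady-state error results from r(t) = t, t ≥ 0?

Lowest-order denominator term is 36s, so the open loop has 1 pole at the origin → type 1 system.
K_v = lim_{s→0} s·G(s) = 40·15·18 / 36 = 300.
e_ss = 1/K_v = 1/300.

1/300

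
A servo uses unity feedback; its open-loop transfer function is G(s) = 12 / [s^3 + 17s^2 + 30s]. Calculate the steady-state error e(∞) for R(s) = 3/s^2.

Factoring s from the denominator leaves a polynomial with constant term 30, so the system is type 1.
K_v = lim_{s→0} s·G(s) = 12 / 30 = 0.4.
e_ss = 3/K_v = 3/0.4 = 7.5.

7.5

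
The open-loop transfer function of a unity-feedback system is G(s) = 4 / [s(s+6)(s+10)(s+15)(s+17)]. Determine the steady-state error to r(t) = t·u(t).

3825

G(s) has one factor of s in the denominator, so the system is type 1.
K_v = lim_{s→0} s·G(s) = 4 / (6·10·15·17) = 1/3825.
e_ss = 1/K_v = 1/(1/3825) = 3825.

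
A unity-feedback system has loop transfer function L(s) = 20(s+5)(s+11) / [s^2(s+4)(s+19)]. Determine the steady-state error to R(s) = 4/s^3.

Two free integrators in L(s): this is a type 2 system.
K_a = lim_{s→0} s^2·L(s) = 20·5·11 / (4·19) = 275/19.
r(t) = 2t^2 gives R(s) = 4/s^3.
e_ss = 4/K_a = 4/(275/19) = 76/275.

76/275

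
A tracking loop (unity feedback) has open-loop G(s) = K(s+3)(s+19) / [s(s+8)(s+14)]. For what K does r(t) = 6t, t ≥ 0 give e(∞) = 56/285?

60

The open loop has one pole at the origin → type 1 system.
K_v = lim_{s→0} s·G(s) = K·3·19 / (8·14) = (57/112)·K.
e_ss = 6/K_v = 56/285 ⇒ K_v = 855/28 ⇒ K = (855/28)/(57/112) = 60.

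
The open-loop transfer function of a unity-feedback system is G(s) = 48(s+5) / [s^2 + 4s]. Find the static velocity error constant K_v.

60

Factoring s from the denominator leaves a polynomial with constant term 4, so the system is type 1.
K_v = lim_{s→0} s·G(s) = 48·5 / 4 = 60.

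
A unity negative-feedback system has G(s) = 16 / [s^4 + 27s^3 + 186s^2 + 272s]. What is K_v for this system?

1/17

Factoring s from the denominator leaves a polynomial with constant term 272, so the system is type 1.
K_v = lim_{s→0} s·G(s) = 16 / 272 = 1/17.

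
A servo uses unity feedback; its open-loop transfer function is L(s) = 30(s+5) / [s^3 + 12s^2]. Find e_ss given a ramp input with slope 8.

0

The denominator has no term below 12s^2 — 2 poles at s=0, type 2.
K_v = ∞ for a type-2 system; e_ss to a ramp is zero.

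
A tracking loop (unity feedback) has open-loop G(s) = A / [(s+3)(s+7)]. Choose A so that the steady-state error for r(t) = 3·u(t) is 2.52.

4

G(s) has no factors of s in the denominator, so the system is type 0.
K_p = lim_{s→0} G(s) = A / (3·7) = (1/21)·A.
e_ss = 3/(1 + K_p) = 2.52 ⇒ 1 + (1/21)·A = 25/21 ⇒ A = 4.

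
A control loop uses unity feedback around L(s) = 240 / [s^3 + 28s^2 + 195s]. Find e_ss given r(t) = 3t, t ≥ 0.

2.4375

Factoring s from the denominator leaves a polynomial with constant term 195, so the system is type 1.
K_v = lim_{s→0} s·L(s) = 240 / 195 = 16/13.
e_ss = 3/K_v = 3/(16/13) = 2.4375.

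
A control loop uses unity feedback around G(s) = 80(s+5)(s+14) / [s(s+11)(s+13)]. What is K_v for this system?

One free integrator in G(s): this is a type 1 system.
K_v = lim_{s→0} s·G(s) = 80·5·14 / (11·13) = 5600/143.

5600/143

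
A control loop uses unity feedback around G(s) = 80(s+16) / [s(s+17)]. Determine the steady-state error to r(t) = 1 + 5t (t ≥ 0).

17/256

One free integrator in G(s): this is a type 1 system. Treating each term separately:
  • 1: tracked with zero error.
  • 5t: e_ss = 5/K_v with K_v=1280/17 → 17/256.
Total e_ss = 17/256.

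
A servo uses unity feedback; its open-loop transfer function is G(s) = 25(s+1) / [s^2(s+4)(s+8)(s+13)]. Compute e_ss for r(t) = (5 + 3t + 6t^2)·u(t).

System type = 2 (two poles at s=0). Taking each input component in turn:
  • 5: tracked with zero error.
  • 3t: tracked with zero error.
  • 6t^2: e_ss = 12/K_a with K_a=25/416 → 199.68.
Total e_ss = 199.68.

199.68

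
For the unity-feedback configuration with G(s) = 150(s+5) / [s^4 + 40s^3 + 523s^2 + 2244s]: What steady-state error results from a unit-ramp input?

2.992

Factoring s from the denominator leaves a polynomial with constant term 2244, so the system is type 1.
K_v = lim_{s→0} s·G(s) = 150·5 / 2244 = 125/374.
e_ss = 1/K_v = 1/(125/374) = 2.992.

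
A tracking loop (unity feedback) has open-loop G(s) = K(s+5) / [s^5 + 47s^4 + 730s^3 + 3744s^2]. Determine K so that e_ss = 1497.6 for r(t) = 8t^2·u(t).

Lowest-order denominator term is 3744s^2, so the open loop has 2 poles at the origin → type 2 system.
K_a = lim_{s→0} s^2·G(s) = K·5 / 3744 = (5/3744)·K.
e_ss = 16/K_a = 1497.6 ⇒ K_a = 5/468 ⇒ K = (5/468)/(5/3744) = 8.

8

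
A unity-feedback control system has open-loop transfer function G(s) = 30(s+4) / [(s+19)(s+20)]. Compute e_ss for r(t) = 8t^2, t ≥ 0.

The open loop has no poles at the origin → type 0 system.
For a type-0 system K_a = 0, so e_ss to a parabolic input is unbounded.

infinity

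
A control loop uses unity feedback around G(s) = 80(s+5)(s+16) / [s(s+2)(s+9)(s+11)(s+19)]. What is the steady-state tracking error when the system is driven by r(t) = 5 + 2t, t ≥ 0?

1881/1600

G(s) has one factor of s in the denominator, so the system is type 1. By superposition:
  • 5: tracked with zero error.
  • 2t: e_ss = 2/K_v with K_v=3200/1881 → 1881/1600.
Total e_ss = 1881/1600.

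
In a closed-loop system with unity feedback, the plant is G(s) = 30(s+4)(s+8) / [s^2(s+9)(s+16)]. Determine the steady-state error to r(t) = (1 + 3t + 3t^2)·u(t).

0.9

G(s) has two factors of s in the denominator, so the system is type 2. Taking each input component in turn:
  • 1: tracked with zero error.
  • 3t: tracked with zero error.
  • 3t^2: e_ss = 6/K_a with K_a=20/3 → 0.9.
Total e_ss = 0.9.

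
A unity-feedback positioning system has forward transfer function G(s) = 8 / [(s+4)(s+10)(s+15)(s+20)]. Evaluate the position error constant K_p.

No free integrators in G(s): this is a type 0 system.
K_p = lim_{s→0} G(s) = 8 / (4·10·15·20) = 1/1500.

1/1500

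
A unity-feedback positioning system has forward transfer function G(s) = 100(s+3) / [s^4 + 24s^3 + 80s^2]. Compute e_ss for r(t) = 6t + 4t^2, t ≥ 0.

Factoring s^2 from the denominator leaves a polynomial with constant term 80, so the system is type 2. By superposition:
  • 6t: tracked with zero error.
  • 4t^2: e_ss = 8/K_a with K_a=3.75 → 32/15.
Total e_ss = 32/15.

32/15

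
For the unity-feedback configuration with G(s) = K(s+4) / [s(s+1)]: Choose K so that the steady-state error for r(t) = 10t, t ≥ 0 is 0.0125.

The open loop has one pole at the origin → type 1 system.
K_v = lim_{s→0} s·G(s) = K·4 / (1) = 4·K.
e_ss = 10/K_v = 0.0125 ⇒ K_v = 800 ⇒ K = 800/4 = 200.

200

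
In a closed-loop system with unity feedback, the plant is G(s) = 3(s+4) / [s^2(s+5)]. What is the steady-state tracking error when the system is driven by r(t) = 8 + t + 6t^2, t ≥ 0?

The open loop has two poles at the origin → type 2 system. Treating each term separately:
  • 8: tracked with zero error.
  • t: tracked with zero error.
  • 6t^2: e_ss = 12/K_a with K_a=2.4 → 5.
Total e_ss = 5.

5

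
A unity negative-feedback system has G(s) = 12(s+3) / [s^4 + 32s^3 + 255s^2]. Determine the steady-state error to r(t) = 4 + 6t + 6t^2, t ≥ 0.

85

Factoring s^2 from the denominator leaves a polynomial with constant term 255, so the system is type 2. By superposition:
  • 4: tracked with zero error.
  • 6t: tracked with zero error.
  • 6t^2: e_ss = 12/K_a with K_a=12/85 → 85.
Total e_ss = 85.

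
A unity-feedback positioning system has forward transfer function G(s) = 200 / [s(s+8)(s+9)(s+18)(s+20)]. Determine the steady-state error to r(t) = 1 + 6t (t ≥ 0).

777.6

The open loop has one pole at the origin → type 1 system. Taking each input component in turn:
  • 1: tracked with zero error.
  • 6t: e_ss = 6/K_v with K_v=5/648 → 777.6.
Total e_ss = 777.6.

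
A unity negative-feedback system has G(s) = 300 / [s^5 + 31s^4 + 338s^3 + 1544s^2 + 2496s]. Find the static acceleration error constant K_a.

Factoring s from the denominator leaves a polynomial with constant term 2496, so the system is type 1.
K_a = lim_{s→0} s^2·G(s) = 0 (the extra factor of s kills the finite limit).

0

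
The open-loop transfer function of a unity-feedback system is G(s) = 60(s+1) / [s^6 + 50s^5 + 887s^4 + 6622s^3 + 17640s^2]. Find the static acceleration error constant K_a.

Factoring s^2 from the denominator leaves a polynomial with constant term 17640, so the system is type 2.
K_a = lim_{s→0} s^2·G(s) = 60·1 / 17640 = 1/294.

1/294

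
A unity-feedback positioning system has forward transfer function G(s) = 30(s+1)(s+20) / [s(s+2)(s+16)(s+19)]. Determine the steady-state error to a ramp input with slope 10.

152/15

One free integrator in G(s): this is a type 1 system.
K_v = lim_{s→0} s·G(s) = 30·1·20 / (2·16·19) = 75/76.
e_ss = 10/K_v = 10/(75/76) = 152/15.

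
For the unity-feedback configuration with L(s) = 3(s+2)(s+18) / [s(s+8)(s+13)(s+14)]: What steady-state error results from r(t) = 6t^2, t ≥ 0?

L(s) has one factor of s in the denominator, so the system is type 1.
K_a = lim_{s→0} s^2·L(s) = 0; the steady-state error to this parabolic input grows without bound.

infinity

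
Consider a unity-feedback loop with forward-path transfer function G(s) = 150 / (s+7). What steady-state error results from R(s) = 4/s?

28/157

The open loop has no poles at the origin → type 0 system.
K_p = lim_{s→0} G(s) = 150 / (7) = 150/7.
e_ss = 4/(1 + K_p) = 4/(157/7) = 28/157.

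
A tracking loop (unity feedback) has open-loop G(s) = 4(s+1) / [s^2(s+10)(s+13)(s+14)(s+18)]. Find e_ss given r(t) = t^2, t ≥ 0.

G(s) has two factors of s in the denominator, so the system is type 2.
K_a = lim_{s→0} s^2·G(s) = 4·1 / (10·13·14·18) = 1/8190.
r(t) = t^2 gives R(s) = 2/s^3.
e_ss = 2/K_a = 2/(1/8190) = 16380.

16380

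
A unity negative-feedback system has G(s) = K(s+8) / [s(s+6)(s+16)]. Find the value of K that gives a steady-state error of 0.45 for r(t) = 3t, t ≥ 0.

System type = 1 (one pole at s=0).
K_v = lim_{s→0} s·G(s) = K·8 / (6·16) = (1/12)·K.
e_ss = 3/K_v = 0.45 ⇒ K_v = 20/3 ⇒ K = (20/3)/(1/12) = 80.

80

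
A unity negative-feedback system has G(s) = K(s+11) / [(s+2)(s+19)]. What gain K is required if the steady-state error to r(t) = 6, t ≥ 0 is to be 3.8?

2

System type = 0 (no poles at s=0).
K_p = lim_{s→0} G(s) = K·11 / (2·19) = (11/38)·K.
e_ss = 6/(1 + K_p) = 3.8 ⇒ 1 + (11/38)·K = 30/19 ⇒ K = 2.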